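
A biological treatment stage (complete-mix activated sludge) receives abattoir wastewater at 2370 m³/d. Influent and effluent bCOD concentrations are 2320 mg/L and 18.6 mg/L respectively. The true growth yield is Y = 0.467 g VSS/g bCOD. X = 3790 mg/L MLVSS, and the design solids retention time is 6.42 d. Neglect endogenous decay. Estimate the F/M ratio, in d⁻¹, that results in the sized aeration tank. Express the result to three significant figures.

F/M ≈ 0.336 d⁻¹

V·X = Y·Q·ΔS·θ_c gives V = 0.467 × 2370 × (2320 − 18.6) × 6.42 / 3790 = 4315 m³.
F/M = Q·S₀ / (V·X) = 2370 × 2320 / (4315 × 3790) = 0.3362 g bCOD·(g VSS·d)⁻¹.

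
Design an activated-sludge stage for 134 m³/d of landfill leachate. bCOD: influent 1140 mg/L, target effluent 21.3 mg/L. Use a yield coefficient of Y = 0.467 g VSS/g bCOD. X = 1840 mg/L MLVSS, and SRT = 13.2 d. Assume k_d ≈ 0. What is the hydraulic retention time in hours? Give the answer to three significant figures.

V·X = Y·Q·ΔS·θ_c gives V = 0.467 × 134 × (1140 − 21.3) × 13.2 / 1840 = 502.2 m³.
Hydraulic retention time τ = V/Q = 502.2 / 134 = 3.748 d = 89.95 h.

τ ≈ 89.9 h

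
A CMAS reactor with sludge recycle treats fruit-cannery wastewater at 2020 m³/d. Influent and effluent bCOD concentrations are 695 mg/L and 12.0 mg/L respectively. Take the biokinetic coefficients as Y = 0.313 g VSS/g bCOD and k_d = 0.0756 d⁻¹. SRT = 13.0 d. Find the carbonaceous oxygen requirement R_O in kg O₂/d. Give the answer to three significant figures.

R_O ≈ 1070 kg O₂/d

The observed yield is Y_obs = Y/(1 + k_d·θ_c) = 0.313 / (1 + 0.0756 × 13.0) = 0.313 / 1.983 = 0.1579 g VSS per g bCOD removed.
ΔS = 695 − 12.0 = 683.0 mg/L, so the substrate removal rate is 2020 × 683.0/1000 = 1380 kg bCOD/d.
P_X = Y_obs·Q·(S₀ − S) = 0.1579 × 1380 = 217.8 kg VSS/d.
R_O = Q·ΔS − 1.42 P_X = 1380 − 309.3 = 1070 kg O₂/d.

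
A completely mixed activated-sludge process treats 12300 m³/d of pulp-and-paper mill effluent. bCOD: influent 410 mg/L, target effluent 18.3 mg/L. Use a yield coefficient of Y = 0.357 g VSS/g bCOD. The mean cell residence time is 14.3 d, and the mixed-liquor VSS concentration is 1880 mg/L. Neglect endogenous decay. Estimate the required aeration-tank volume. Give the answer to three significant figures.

V ≈ 13100 m³

With k_d = 0 the design equation reduces to V = Y Q (S₀−S) θ_c / X = 0.357 × 12300 × (410 − 18.3) × 14.3 / 1880 = 13083 m³.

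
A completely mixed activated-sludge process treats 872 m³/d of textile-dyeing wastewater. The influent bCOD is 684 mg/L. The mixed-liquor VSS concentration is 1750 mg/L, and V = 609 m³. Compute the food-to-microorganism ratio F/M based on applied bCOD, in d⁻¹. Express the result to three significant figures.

F/M ≈ 0.560 d⁻¹

F/M = Q·S₀ / (V·X) = 872 × 684 / (609.0 × 1750) = 0.5597 g bCOD·(g VSS·d)⁻¹.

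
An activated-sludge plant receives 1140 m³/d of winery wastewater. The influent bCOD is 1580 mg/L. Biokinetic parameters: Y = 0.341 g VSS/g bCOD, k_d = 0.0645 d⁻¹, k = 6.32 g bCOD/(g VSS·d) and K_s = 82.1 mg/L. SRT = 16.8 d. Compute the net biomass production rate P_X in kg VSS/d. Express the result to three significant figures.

From the Monod/SRT balance for a CMAS, S = K_s·(1+k_d θ_c)/[θ_c·(Y k − k_d) − 1] = 82.1 × (1 + 0.0645 × 16.8) / [16.8 × (0.341 × 6.32 − 0.0645) − 1] = 171.1 / 34.12 = 5.013 mg/L.
Observed yield with endogenous decay: Y_obs = Y / (1 + k_d·θ_c) = 0.341 / (1 + 0.0645 × 16.8) = 0.341 / 2.084 = 0.1637 g VSS/g bCOD.
ΔS = 1580 − 5.01 = 1575 mg/L, so the substrate removal rate is 1140 × 1575/1000 = 1795 kg bCOD/d.
Net biomass production P_X = Y_obs × Q·(S₀ − S) = 0.1637 × 1795 = 293.8 kg VSS/d.

P_X ≈ 294 kg VSS/d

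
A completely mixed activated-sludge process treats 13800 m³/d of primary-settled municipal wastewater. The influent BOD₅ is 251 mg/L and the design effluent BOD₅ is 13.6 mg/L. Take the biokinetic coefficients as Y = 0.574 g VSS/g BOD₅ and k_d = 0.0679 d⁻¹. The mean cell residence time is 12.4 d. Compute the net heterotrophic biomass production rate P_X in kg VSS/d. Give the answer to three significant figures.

Observed yield with endogenous decay: Y_obs = Y / (1 + k_d·θ_c) = 0.574 / (1 + 0.0679 × 12.4) = 0.574 / 1.842 = 0.3116 g VSS/g BOD₅.
Mass of BOD₅ removed per day: Q(S₀ − S) = 13800 × 237.4 g/m³ = 3276 kg/d.
P_X = Y_obs · Q(S₀ − S) = 0.3116 × 3276 = 1021 kg VSS/d.

P_X ≈ 1020 kg VSS/d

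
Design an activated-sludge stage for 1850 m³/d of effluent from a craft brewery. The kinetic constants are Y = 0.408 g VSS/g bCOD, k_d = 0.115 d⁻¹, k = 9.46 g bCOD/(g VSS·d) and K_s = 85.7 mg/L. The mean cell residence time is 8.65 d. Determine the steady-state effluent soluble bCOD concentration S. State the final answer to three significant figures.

Effluent substrate depends only on kinetics and SRT: S = K_s(1 + k_d θ_c) / [θ_c(Yk − k_d) − 1] = 85.7 × (1 + 0.115 × 8.65) / [8.65 × (0.408 × 9.46 − 0.115) − 1] = 171.0 / 31.39 = 5.446 mg/L.

S ≈ 5.45 mg/L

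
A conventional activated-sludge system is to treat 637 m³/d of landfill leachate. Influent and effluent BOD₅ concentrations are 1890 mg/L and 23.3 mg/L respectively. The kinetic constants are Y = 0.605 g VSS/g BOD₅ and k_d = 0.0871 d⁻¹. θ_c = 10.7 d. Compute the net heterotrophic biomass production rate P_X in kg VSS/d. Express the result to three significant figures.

Y_obs = Y / (1 + k_d θ_c) = 0.605 / (1 + 0.0871 × 10.7) = 0.605 / 1.932 = 0.3132.
Substrate removed = Q·(S₀ − S) = 637 m³/d × (1890 − 23.3) g/m³ = 1.19×10^6 g/d = 1189 kg/d.
Net biomass production P_X = Y_obs × Q·(S₀ − S) = 0.3132 × 1189 = 372.4 kg VSS/d.

P_X ≈ 372 kg VSS/d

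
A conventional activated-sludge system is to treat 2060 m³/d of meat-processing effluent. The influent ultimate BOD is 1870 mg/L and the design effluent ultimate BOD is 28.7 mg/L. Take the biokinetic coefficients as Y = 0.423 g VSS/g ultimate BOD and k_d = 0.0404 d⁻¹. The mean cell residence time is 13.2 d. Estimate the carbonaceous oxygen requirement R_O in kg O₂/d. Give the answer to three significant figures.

R_O ≈ 2310 kg O₂/d

Correct the yield for decay: Y_obs = Y/(1 + k_d θ_c) = 0.423 / (1 + 0.0404 × 13.2) = 0.423 / 1.533 = 0.2759.
Mass of ultimate BOD removed per day: Q(S₀ − S) = 2060 × 1841 g/m³ = 3793 kg/d.
Net sludge production P_X = 0.2759 × 3793 = 1046 kg VSS/d.
R_O = Q·(S₀ − S) − 1.42·P_X = 3793 − 1.42 × 1046 = 2307 kg O₂/d.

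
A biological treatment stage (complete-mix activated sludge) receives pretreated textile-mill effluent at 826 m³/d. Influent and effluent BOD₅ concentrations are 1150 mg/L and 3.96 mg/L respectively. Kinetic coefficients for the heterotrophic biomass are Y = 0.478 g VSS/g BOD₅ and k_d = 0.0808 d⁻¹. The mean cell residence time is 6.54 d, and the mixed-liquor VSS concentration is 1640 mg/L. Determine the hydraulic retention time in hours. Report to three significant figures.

τ ≈ 34.3 h

Rearranging the biomass balance for a CMAS with decay, V = Y·Q·ΔS·θ_c / [X·(1+k_d θ_c)] = 0.478 × 826 × (1150 − 3.96) × 6.54 / [1640 × (1 + 0.0808 × 6.54)] = 2.96×10^6 / 2507 = 1181 m³.
Hydraulic retention time τ = V/Q = 1181 / 826 = 1.429 d = 34.30 h.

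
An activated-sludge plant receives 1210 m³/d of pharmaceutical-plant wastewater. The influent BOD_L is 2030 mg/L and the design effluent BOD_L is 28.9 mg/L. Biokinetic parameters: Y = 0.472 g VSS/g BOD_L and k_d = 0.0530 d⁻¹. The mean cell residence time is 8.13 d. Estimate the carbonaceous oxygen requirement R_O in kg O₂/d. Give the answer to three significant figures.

R_O ≈ 1290 kg O₂/d

Observed yield with endogenous decay: Y_obs = Y / (1 + k_d·θ_c) = 0.472 / (1 + 0.0530 × 8.13) = 0.472 / 1.431 = 0.3299 g VSS/g BOD_L.
Q·(S₀ − S) = 1210 × (2030 − 28.9) × 10⁻³ = 2421 kg/d removed.
Biomass synthesised: P_X = Y_obs × 2421 = 798.7 kg VSS/d.
Carbonaceous O₂ demand = substrate oxidised − cell-mass equivalent = 2421 − 1.42 × 798.7 = 1287 kg O₂/d.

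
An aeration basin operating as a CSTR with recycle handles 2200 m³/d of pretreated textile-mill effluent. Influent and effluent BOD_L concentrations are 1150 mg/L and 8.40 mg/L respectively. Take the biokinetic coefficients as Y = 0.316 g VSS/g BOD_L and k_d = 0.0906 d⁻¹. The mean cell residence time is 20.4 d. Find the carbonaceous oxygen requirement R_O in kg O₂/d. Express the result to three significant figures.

Correct the yield for decay: Y_obs = Y/(1 + k_d θ_c) = 0.316 / (1 + 0.0906 × 20.4) = 0.316 / 2.848 = 0.1109.
Substrate removed = Q·(S₀ − S) = 2200 m³/d × (1150 − 8.40) g/m³ = 2.51×10^6 g/d = 2512 kg/d.
P_X = Y_obs·Q·(S₀ − S) = 0.1109 × 2512 = 278.6 kg VSS/d.
R_O = Q·ΔS − 1.42 P_X = 2512 − 395.7 = 2116 kg O₂/d.

R_O ≈ 2120 kg O₂/d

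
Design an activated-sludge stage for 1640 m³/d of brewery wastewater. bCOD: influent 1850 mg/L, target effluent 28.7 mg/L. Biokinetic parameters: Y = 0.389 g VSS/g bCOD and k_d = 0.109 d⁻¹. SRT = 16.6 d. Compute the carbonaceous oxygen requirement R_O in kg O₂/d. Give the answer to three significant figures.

The observed yield is Y_obs = Y/(1 + k_d·θ_c) = 0.389 / (1 + 0.109 × 16.6) = 0.389 / 2.809 = 0.1385 g VSS per g bCOD removed.
Mass of bCOD removed per day: Q(S₀ − S) = 1640 × 1821 g/m³ = 2987 kg/d.
Net sludge production P_X = 0.1385 × 2987 = 413.6 kg VSS/d.
R_O = Q·(S₀ − S) − 1.42·P_X = 2987 − 1.42 × 413.6 = 2400 kg O₂/d.

R_O ≈ 2400 kg O₂/d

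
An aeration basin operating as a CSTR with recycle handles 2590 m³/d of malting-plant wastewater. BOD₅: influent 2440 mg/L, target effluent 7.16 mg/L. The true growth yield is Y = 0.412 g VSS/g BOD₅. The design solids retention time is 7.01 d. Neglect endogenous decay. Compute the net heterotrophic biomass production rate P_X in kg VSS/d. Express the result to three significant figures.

With endogenous decay neglected, the observed yield equals the true yield: Y_obs = Y = 0.412 g VSS/g BOD₅.
Mass of BOD₅ removed per day: Q(S₀ − S) = 2590 × 2433 g/m³ = 6301 kg/d.
So the net sludge growth is P_X = 0.4120 × 6301 = 2596 kg VSS/d.

P_X ≈ 2600 kg VSS/d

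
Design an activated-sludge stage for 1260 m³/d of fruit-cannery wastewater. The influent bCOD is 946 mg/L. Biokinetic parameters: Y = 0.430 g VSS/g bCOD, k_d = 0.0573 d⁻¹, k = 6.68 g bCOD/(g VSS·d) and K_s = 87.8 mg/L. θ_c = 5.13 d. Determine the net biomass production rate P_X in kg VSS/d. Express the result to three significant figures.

From the Monod/SRT balance for a CMAS, S = K_s·(1+k_d θ_c)/[θ_c·(Y k − k_d) − 1] = 87.8 × (1 + 0.0573 × 5.13) / [5.13 × (0.430 × 6.68 − 0.0573) − 1] = 113.6 / 13.44 = 8.452 mg/L.
Observed yield with endogenous decay: Y_obs = Y / (1 + k_d·θ_c) = 0.430 / (1 + 0.0573 × 5.13) = 0.430 / 1.294 = 0.3323 g VSS/g bCOD.
Substrate removed = Q·(S₀ − S) = 1260 m³/d × (946 − 8.45) g/m³ = 1.18×10^6 g/d = 1181 kg/d.
So the net sludge growth is P_X = 0.3323 × 1181 = 392.6 kg VSS/d.

P_X ≈ 393 kg VSS/d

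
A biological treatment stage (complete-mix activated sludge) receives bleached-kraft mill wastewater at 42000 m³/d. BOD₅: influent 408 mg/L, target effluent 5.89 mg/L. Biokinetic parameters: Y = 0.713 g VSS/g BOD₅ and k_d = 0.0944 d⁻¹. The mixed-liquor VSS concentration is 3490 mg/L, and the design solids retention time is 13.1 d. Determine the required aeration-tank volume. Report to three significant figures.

V ≈ 20200 m³

Rearranging the biomass balance for a CMAS with decay, V = Y·Q·ΔS·θ_c / [X·(1+k_d θ_c)] = 0.713 × 42000 × (408 − 5.89) × 13.1 / [3490 × (1 + 0.0944 × 13.1)] = 1.58×10^8 / 7806 = 20208 m³.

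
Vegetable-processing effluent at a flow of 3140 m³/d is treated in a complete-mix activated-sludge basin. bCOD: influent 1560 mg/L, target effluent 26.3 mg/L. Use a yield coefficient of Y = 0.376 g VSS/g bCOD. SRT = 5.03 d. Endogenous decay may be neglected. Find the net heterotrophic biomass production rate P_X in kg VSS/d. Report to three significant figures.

No decay correction is needed, so Y_obs = Y = 0.376.
Q·(S₀ − S) = 3140 × (1560 − 26.3) × 10⁻³ = 4816 kg/d removed.
P_X = Y_obs · Q(S₀ − S) = 0.3760 × 4816 = 1811 kg VSS/d.

P_X ≈ 1810 kg VSS/d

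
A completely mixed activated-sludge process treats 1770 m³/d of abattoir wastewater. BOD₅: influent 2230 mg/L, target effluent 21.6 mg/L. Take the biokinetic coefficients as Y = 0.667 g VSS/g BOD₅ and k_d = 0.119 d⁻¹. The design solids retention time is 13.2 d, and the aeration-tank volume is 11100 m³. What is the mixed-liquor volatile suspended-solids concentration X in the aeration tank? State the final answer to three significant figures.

Solving the biomass balance for X: X = Y Q (S₀−S) θ_c / [V (1+k_d θ_c)] = 0.667 × 1770 × (2230 − 21.6) × 13.2 / [11100 × (1 + 0.119 × 13.2)] = 1206 mg/L.

X ≈ 1210 mg/L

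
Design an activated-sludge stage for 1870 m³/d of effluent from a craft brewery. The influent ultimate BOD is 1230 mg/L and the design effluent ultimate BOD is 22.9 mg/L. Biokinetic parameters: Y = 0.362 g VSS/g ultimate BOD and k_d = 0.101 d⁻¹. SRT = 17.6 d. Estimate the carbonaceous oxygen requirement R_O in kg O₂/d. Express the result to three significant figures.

R_O ≈ 1840 kg O₂/d

Observed yield with endogenous decay: Y_obs = Y / (1 + k_d·θ_c) = 0.362 / (1 + 0.101 × 17.6) = 0.362 / 2.778 = 0.1303 g VSS/g ultimate BOD.
ΔS = 1230 − 22.9 = 1207 mg/L, so the substrate removal rate is 1870 × 1207/1000 = 2257 kg ultimate BOD/d.
P_X = Y_obs·Q·(S₀ − S) = 0.1303 × 2257 = 294.2 kg VSS/d.
R_O = Q·(S₀ − S) − 1.42·P_X = 2257 − 1.42 × 294.2 = 1840 kg O₂/d.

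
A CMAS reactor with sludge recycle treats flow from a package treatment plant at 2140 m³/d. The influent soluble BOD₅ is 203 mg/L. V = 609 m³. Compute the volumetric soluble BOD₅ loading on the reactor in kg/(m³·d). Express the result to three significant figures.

Volumetric loading L_v = Q·S₀ / V = 2140 × 203 g/m³ / 609.0 m³ = 713.3 g/(m³·d) = 0.7133 kg soluble BOD₅/(m³·d).

L_v ≈ 0.713 kg soluble BOD₅/(m³·d)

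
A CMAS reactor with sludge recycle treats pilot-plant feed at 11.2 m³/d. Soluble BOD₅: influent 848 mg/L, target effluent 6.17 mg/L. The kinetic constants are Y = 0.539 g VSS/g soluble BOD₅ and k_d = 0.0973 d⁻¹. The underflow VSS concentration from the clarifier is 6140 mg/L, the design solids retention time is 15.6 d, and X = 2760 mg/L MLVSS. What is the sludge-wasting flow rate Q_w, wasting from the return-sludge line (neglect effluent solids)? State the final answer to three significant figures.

Q_w ≈ 0.329 m³/d

Steady-state biomass mass balance: V·X·(1 + k_d·θ_c) = Y·Q·(S₀ − S)·θ_c, so V = 0.539 × 11.2 × (848 − 6.17) × 15.6 / [2760 × (1 + 0.0973 × 15.6)] = 7.93×10^4 / 6949 = 11.41 m³.
Wasting from the return line (neglecting effluent solids): Q_w = V·X / (θ_c·X_r) = 11.41 × 2760 / (15.6 × 6140) = 0.3287 m³/d.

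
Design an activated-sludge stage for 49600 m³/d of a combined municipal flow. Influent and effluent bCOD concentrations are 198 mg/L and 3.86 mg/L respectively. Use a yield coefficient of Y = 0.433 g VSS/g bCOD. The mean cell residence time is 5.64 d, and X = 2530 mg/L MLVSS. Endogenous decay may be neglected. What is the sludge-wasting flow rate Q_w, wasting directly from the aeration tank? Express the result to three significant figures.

Q_w ≈ 1650 m³/d

Biomass mass balance (decay neglected): V·X = Y·Q·(S₀ − S)·θ_c, so V = 0.433 × 49600 × (198 − 3.86) × 5.64 / 2530 = 9295 m³.
For wasting at MLVSS concentration, Q_w = V/θ_c = 9295/5.64 = 1648 m³/d.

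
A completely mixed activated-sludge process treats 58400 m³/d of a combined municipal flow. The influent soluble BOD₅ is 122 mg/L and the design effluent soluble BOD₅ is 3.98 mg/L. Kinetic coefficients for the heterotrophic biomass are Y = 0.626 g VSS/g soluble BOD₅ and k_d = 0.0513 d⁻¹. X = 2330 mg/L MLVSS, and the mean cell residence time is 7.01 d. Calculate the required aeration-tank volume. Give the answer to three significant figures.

From the SRT design equation V = Y Q (S₀−S) θ_c / [X (1 + k_d θ_c)] = 0.626 × 58400 × (122 − 3.98) × 7.01 / [2330 × (1 + 0.0513 × 7.01)] = 3.02×10^7 / 3168 = 9547 m³.

V ≈ 9550 m³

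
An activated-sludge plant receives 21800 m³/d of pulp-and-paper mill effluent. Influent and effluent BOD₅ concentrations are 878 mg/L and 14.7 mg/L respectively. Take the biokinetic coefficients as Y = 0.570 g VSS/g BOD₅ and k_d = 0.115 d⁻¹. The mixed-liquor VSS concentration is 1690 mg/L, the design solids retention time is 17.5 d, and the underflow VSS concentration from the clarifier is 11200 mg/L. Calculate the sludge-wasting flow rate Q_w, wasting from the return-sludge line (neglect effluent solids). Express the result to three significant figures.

Rearranging the biomass balance for a CMAS with decay, V = Y·Q·ΔS·θ_c / [X·(1+k_d θ_c)] = 0.570 × 21800 × (878 − 14.7) × 17.5 / [1690 × (1 + 0.115 × 17.5)] = 1.88×10^8 / 5091 = 36874 m³.
Q_w = (V·X)/(θ_c X_r) = 36874 × 1690 / (17.5 × 11200) = 317.9 m³/d.

Q_w ≈ 318 m³/d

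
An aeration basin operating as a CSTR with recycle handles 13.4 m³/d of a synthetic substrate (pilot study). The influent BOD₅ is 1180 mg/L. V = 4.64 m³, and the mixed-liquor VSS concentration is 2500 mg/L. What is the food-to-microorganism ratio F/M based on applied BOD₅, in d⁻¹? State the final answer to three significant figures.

F/M ≈ 1.36 d⁻¹

F/M = applied load / biomass = Q·S₀/(V·X) = 13.4 × 1180 / (4.640 × 2500) = 1.363 d⁻¹.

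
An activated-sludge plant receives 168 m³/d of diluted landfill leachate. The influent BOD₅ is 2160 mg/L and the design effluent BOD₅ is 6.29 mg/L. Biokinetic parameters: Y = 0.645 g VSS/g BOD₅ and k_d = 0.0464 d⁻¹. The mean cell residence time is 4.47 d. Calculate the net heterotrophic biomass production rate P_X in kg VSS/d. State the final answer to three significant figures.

P_X ≈ 193 kg VSS/d

Y_obs = Y / (1 + k_d θ_c) = 0.645 / (1 + 0.0464 × 4.47) = 0.645 / 1.207 = 0.5342.
Substrate removed = Q·(S₀ − S) = 168 m³/d × (2160 − 6.29) g/m³ = 3.62×10^5 g/d = 361.8 kg/d.
P_X = Y_obs · Q(S₀ − S) = 0.5342 × 361.8 = 193.3 kg VSS/d.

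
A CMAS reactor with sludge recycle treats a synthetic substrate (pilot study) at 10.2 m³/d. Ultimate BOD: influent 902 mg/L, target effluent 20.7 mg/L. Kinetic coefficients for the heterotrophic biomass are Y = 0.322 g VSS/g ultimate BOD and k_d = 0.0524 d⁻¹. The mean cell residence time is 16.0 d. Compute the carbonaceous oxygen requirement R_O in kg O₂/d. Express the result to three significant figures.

The observed yield is Y_obs = Y/(1 + k_d·θ_c) = 0.322 / (1 + 0.0524 × 16.0) = 0.322 / 1.838 = 0.1752 g VSS per g ultimate BOD removed.
ΔS = 902 − 20.7 = 881.3 mg/L, so the substrate removal rate is 10.2 × 881.3/1000 = 8.989 kg ultimate BOD/d.
Net sludge production P_X = 0.1752 × 8.989 = 1.574 kg VSS/d.
R_O = Q·(S₀ − S) − 1.42·P_X = 8.989 − 1.42 × 1.574 = 6.753 kg O₂/d.

R_O ≈ 6.75 kg O₂/d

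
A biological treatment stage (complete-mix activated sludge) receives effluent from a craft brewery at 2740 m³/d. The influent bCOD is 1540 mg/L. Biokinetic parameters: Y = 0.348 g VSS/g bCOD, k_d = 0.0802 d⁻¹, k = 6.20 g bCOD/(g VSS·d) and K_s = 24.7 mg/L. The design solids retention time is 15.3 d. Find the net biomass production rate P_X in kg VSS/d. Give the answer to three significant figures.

Effluent substrate depends only on kinetics and SRT: S = K_s(1 + k_d θ_c) / [θ_c(Yk − k_d) − 1] = 24.7 × (1 + 0.0802 × 15.3) / [15.3 × (0.348 × 6.20 − 0.0802) − 1] = 55.01 / 30.78 = 1.787 mg/L.
Y_obs = Y / (1 + k_d θ_c) = 0.348 / (1 + 0.0802 × 15.3) = 0.348 / 2.227 = 0.1563.
Q·(S₀ − S) = 2740 × (1540 − 1.79) × 10⁻³ = 4215 kg/d removed.
Net biomass production P_X = Y_obs × Q·(S₀ − S) = 0.1563 × 4215 = 658.6 kg VSS/d.

P_X ≈ 659 kg VSS/d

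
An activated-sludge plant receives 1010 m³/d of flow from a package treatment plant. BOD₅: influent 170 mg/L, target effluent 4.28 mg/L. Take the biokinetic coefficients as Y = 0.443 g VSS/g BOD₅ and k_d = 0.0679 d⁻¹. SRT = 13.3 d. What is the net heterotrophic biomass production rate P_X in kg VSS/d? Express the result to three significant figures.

Correct the yield for decay: Y_obs = Y/(1 + k_d θ_c) = 0.443 / (1 + 0.0679 × 13.3) = 0.443 / 1.903 = 0.2328.
Mass of BOD₅ removed per day: Q(S₀ − S) = 1010 × 165.7 g/m³ = 167.4 kg/d.
Net biomass production P_X = Y_obs × Q·(S₀ − S) = 0.2328 × 167.4 = 38.96 kg VSS/d.

P_X ≈ 39.0 kg VSS/d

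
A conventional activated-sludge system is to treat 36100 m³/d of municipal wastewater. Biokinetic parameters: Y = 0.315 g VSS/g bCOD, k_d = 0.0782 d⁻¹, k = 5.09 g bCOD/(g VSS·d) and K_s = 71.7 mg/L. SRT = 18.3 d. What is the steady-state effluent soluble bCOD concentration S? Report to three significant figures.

S ≈ 6.48 mg/L

Effluent substrate depends only on kinetics and SRT: S = K_s(1 + k_d θ_c) / [θ_c(Yk − k_d) − 1] = 71.7 × (1 + 0.0782 × 18.3) / [18.3 × (0.315 × 5.09 − 0.0782) − 1] = 174.3 / 26.91 = 6.477 mg/L.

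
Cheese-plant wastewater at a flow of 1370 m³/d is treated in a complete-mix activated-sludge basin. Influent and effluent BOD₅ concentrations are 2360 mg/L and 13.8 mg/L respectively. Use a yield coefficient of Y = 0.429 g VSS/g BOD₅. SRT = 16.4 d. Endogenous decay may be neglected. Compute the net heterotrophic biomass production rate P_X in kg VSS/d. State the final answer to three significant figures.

No decay correction is needed, so Y_obs = Y = 0.429.
Substrate removed = Q·(S₀ − S) = 1370 m³/d × (2360 − 13.8) g/m³ = 3.21×10^6 g/d = 3214 kg/d.
So the net sludge growth is P_X = 0.4290 × 3214 = 1379 kg VSS/d.

P_X ≈ 1380 kg VSS/d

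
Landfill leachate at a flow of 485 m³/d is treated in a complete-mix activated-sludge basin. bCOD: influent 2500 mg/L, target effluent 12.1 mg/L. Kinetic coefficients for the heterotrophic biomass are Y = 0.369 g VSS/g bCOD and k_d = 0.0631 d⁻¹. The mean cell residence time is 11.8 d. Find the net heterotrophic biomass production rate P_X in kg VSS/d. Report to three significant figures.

P_X ≈ 255 kg VSS/d

Observed yield with endogenous decay: Y_obs = Y / (1 + k_d·θ_c) = 0.369 / (1 + 0.0631 × 11.8) = 0.369 / 1.745 = 0.2115 g VSS/g bCOD.
ΔS = 2500 − 12.1 = 2488 mg/L, so the substrate removal rate is 485 × 2488/1000 = 1207 kg bCOD/d.
P_X = Y_obs · Q(S₀ − S) = 0.2115 × 1207 = 255.2 kg VSS/d.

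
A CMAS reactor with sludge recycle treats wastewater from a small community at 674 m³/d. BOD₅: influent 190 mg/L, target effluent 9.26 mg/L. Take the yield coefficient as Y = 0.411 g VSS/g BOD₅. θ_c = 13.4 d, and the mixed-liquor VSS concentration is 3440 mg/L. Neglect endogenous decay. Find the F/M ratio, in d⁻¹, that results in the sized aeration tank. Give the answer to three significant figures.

F/M ≈ 0.191 d⁻¹

V·X = Y·Q·ΔS·θ_c gives V = 0.411 × 674 × (190 − 9.26) × 13.4 / 3440 = 195.0 m³.
Food-to-microorganism ratio F/M = Q S₀ / (V X) = 674 × 190 / (195.0 × 3440) = 0.1909 d⁻¹.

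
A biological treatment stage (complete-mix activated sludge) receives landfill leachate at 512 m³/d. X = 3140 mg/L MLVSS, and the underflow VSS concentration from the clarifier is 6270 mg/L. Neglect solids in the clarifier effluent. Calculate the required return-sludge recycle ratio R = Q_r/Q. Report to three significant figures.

Solids balance on the clarifier gives (1+R)X = R·X_r, so R = X/(X_r − X) = 3140 / (6270 − 3140) = 1.003.

R ≈ 1.00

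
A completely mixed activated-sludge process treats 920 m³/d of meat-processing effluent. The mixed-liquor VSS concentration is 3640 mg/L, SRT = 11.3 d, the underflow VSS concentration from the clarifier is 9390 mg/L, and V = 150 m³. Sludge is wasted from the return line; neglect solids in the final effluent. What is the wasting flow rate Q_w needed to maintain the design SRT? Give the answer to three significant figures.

Q_w ≈ 5.15 m³/d

θ_c = V·X/(Q_w·X_r) when wasting from the recycle, so Q_w = V·X/(θ_c·X_r) = 150.0 × 3640 / (11.3 × 9390) = 5.146 m³/d.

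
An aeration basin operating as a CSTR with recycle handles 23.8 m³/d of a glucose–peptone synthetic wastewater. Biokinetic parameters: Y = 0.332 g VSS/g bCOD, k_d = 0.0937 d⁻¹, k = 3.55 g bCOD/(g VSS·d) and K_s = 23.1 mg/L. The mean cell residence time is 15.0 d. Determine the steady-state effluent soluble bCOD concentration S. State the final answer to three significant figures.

For a completely mixed reactor with recycle the Lawrence–McCarty relation gives S = K_s·(1 + k_d·θ_c) / [θ_c·(Y·k − k_d) − 1] = 23.1 × (1 + 0.0937 × 15.0) / [15.0 × (0.332 × 3.55 − 0.0937) − 1] = 55.57 / 15.27 = 3.638 mg/L.

S ≈ 3.64 mg/L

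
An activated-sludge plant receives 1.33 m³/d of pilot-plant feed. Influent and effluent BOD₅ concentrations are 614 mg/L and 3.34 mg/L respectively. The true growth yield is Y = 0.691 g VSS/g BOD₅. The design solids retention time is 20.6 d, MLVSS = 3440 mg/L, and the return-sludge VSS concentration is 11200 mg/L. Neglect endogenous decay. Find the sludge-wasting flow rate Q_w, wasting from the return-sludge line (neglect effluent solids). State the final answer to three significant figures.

Q_w ≈ 0.0501 m³/d

V·X = Y·Q·ΔS·θ_c gives V = 0.691 × 1.33 × (614 − 3.34) × 20.6 / 3440 = 3.361 m³.
Wasting from the return line (neglecting effluent solids): Q_w = V·X / (θ_c·X_r) = 3.361 × 3440 / (20.6 × 11200) = 0.05011 m³/d.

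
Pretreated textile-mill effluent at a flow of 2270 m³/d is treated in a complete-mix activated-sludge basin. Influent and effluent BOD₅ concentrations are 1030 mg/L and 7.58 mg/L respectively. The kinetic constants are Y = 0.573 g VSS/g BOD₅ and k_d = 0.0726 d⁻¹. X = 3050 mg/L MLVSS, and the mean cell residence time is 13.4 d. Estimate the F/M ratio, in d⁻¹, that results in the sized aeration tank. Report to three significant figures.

Rearranging the biomass balance for a CMAS with decay, V = Y·Q·ΔS·θ_c / [X·(1+k_d θ_c)] = 0.573 × 2270 × (1030 − 7.58) × 13.4 / [3050 × (1 + 0.0726 × 13.4)] = 1.78×10^7 / 6017 = 2962 m³.
F/M = Q·S₀ / (V·X) = 2270 × 1030 / (2962 × 3050) = 0.2588 g BOD₅·(g VSS·d)⁻¹.

F/M ≈ 0.259 d⁻¹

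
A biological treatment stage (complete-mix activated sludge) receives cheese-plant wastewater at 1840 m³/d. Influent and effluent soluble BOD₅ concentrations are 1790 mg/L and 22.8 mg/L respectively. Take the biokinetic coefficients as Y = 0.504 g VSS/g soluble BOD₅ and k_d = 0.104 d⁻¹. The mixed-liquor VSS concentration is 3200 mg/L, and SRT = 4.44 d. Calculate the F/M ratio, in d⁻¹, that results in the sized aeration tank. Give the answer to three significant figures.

F/M ≈ 0.662 d⁻¹

Rearranging the biomass balance for a CMAS with decay, V = Y·Q·ΔS·θ_c / [X·(1+k_d θ_c)] = 0.504 × 1840 × (1790 − 22.8) × 4.44 / [3200 × (1 + 0.104 × 4.44)] = 7.28×10^6 / 4678 = 1556 m³.
Food-to-microorganism ratio F/M = Q S₀ / (V X) = 1840 × 1790 / (1556 × 3200) = 0.6617 d⁻¹.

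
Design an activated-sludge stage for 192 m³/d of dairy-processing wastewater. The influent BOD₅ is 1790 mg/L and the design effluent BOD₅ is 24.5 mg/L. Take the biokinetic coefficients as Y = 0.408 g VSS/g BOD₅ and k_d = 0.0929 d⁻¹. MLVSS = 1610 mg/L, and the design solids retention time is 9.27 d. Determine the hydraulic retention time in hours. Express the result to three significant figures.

τ ≈ 53.5 h

Rearranging the biomass balance for a CMAS with decay, V = Y·Q·ΔS·θ_c / [X·(1+k_d θ_c)] = 0.408 × 192 × (1790 − 24.5) × 9.27 / [1610 × (1 + 0.0929 × 9.27)] = 1.28×10^6 / 2997 = 427.9 m³.
Hydraulic retention time τ = V/Q = 427.9 / 192 = 2.228 d = 53.48 h.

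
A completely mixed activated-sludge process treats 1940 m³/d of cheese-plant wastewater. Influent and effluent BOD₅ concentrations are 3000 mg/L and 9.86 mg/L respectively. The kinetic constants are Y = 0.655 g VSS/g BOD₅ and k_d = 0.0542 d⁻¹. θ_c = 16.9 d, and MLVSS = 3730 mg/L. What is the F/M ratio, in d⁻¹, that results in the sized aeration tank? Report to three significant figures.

F/M ≈ 0.174 d⁻¹

From the SRT design equation V = Y Q (S₀−S) θ_c / [X (1 + k_d θ_c)] = 0.655 × 1940 × (3000 − 9.86) × 16.9 / [3730 × (1 + 0.0542 × 16.9)] = 6.42×10^7 / 7147 = 8985 m³.
F/M = applied load / biomass = Q·S₀/(V·X) = 1940 × 3000 / (8985 × 3730) = 0.1737 d⁻¹.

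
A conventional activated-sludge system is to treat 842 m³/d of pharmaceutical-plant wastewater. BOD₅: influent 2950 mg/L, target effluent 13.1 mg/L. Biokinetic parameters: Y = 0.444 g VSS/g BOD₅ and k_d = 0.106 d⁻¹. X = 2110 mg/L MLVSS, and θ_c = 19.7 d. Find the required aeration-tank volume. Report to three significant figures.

V ≈ 3320 m³

Steady-state biomass mass balance: V·X·(1 + k_d·θ_c) = Y·Q·(S₀ − S)·θ_c, so V = 0.444 × 842 × (2950 − 13.1) × 19.7 / [2110 × (1 + 0.106 × 19.7)] = 2.16×10^7 / 6516 = 3319 m³.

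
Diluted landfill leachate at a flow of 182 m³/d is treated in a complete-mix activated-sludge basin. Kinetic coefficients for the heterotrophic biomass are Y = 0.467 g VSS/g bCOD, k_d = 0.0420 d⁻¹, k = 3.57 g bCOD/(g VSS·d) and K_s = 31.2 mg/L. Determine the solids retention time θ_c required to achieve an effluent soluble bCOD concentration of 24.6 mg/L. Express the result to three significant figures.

θ_c ≈ 1.44 d

At the target effluent, Y k S/(K_s+S) = 0.467×3.57×24.6/55.80 = 0.7350 d⁻¹.
1/θ_c = 0.7350 − 0.0420 = 0.6930 d⁻¹, so θ_c = 1.443 d.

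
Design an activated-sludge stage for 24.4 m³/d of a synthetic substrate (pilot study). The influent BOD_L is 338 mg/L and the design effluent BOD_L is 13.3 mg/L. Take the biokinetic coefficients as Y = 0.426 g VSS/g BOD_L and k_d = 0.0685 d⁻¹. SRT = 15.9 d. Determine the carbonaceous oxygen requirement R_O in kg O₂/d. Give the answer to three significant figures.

The observed yield is Y_obs = Y/(1 + k_d·θ_c) = 0.426 / (1 + 0.0685 × 15.9) = 0.426 / 2.089 = 0.2039 g VSS per g BOD_L removed.
ΔS = 338 − 13.3 = 324.7 mg/L, so the substrate removal rate is 24.4 × 324.7/1000 = 7.923 kg BOD_L/d.
Biomass synthesised: P_X = Y_obs × 7.923 = 1.616 kg VSS/d.
R_O = Q·(S₀ − S) − 1.42·P_X = 7.923 − 1.42 × 1.616 = 5.629 kg O₂/d.

R_O ≈ 5.63 kg O₂/d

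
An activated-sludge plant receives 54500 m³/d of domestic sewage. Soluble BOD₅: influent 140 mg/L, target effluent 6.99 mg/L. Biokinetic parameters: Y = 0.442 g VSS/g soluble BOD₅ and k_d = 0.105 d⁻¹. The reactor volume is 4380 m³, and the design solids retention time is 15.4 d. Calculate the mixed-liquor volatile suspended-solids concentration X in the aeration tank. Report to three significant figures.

From V·X·(1 + k_d·θ_c) = Y·Q·(S₀ − S)·θ_c: X = 0.442 × 54500 × (140 − 6.99) × 15.4 / [4380 × (1 + 0.105 × 15.4)] = 4305 mg/L.

X ≈ 4300 mg/L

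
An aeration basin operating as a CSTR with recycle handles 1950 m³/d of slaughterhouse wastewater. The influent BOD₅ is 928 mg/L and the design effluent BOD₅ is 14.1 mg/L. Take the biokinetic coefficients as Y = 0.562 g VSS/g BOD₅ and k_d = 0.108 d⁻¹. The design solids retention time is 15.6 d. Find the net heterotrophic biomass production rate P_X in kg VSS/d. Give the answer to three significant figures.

Observed yield with endogenous decay: Y_obs = Y / (1 + k_d·θ_c) = 0.562 / (1 + 0.108 × 15.6) = 0.562 / 2.685 = 0.2093 g VSS/g BOD₅.
ΔS = 928 − 14.1 = 913.9 mg/L, so the substrate removal rate is 1950 × 913.9/1000 = 1782 kg BOD₅/d.
Biomass produced: P_X = Y_obs·Q·ΔS = 0.2093 × 1782 ≈ 373.0 kg VSS/d.

P_X ≈ 373 kg VSS/d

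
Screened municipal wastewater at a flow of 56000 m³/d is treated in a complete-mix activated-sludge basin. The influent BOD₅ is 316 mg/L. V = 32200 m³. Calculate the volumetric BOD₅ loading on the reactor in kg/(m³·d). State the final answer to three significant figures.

L_v ≈ 0.550 kg BOD₅/(m³·d)

L_v = Q S₀ / V = 56000 × 316 × 10⁻³ / 32200 = 0.5496 kg/(m³·d).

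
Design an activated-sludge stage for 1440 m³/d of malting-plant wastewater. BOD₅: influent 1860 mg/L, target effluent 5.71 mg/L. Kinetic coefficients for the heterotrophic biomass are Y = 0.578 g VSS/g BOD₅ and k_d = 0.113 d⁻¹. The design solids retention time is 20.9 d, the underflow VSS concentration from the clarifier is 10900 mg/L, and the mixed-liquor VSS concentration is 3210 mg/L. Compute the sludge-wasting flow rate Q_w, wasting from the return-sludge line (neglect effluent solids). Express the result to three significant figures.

Q_w ≈ 42.1 m³/d

From the SRT design equation V = Y Q (S₀−S) θ_c / [X (1 + k_d θ_c)] = 0.578 × 1440 × (1860 − 5.71) × 20.9 / [3210 × (1 + 0.113 × 20.9)] = 3.23×10^7 / 10791 = 2989 m³.
Wasting from the return line (neglecting effluent solids): Q_w = V·X / (θ_c·X_r) = 2989 × 3210 / (20.9 × 10900) = 42.12 m³/d.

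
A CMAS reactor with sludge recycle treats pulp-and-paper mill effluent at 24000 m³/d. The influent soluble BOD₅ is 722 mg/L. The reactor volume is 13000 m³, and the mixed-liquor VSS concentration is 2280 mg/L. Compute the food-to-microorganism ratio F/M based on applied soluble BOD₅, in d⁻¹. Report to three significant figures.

F/M = Q·S₀ / (V·X) = 24000 × 722 / (13000 × 2280) = 0.5846 g soluble BOD₅·(g VSS·d)⁻¹.

F/M ≈ 0.585 d⁻¹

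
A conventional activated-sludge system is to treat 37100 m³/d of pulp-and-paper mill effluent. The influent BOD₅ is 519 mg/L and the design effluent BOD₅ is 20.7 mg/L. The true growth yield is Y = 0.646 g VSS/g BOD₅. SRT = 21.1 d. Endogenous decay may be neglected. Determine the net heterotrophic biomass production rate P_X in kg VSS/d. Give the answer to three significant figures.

No decay correction is needed, so Y_obs = Y = 0.646.
Q·(S₀ − S) = 37100 × (519 − 20.7) × 10⁻³ = 18487 kg/d removed.
Net biomass production P_X = Y_obs × Q·(S₀ − S) = 0.6460 × 18487 = 11943 kg VSS/d.

P_X ≈ 11900 kg VSS/d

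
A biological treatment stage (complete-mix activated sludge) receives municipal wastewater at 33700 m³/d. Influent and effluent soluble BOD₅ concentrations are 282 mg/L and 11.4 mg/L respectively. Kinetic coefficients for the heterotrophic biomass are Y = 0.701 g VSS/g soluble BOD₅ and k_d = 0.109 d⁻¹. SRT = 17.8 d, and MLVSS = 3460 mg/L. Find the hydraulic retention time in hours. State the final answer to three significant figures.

τ ≈ 7.97 h

Rearranging the biomass balance for a CMAS with decay, V = Y·Q·ΔS·θ_c / [X·(1+k_d θ_c)] = 0.701 × 33700 × (282 − 11.4) × 17.8 / [3460 × (1 + 0.109 × 17.8)] = 1.14×10^8 / 10173 = 11185 m³.
Hydraulic retention time τ = V/Q = 11185 / 33700 = 0.3319 d = 7.966 h.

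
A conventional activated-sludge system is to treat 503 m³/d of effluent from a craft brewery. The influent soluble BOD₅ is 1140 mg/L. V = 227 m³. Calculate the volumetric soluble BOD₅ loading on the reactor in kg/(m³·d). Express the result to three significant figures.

L_v ≈ 2.53 kg soluble BOD₅/(m³·d)

Applied soluble BOD₅ load per unit volume = Q·S₀/V = (503 × 1140/1000)/227.0 = 2.526 kg soluble BOD₅·m⁻³·d⁻¹.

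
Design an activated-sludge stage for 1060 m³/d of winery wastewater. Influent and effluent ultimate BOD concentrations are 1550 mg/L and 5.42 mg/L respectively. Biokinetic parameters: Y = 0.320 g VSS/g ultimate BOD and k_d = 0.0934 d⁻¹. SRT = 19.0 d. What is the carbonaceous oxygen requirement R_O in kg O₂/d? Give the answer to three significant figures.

R_O ≈ 1370 kg O₂/d

The observed yield is Y_obs = Y/(1 + k_d·θ_c) = 0.320 / (1 + 0.0934 × 19.0) = 0.320 / 2.775 = 0.1153 g VSS per g ultimate BOD removed.
Substrate removed = Q·(S₀ − S) = 1060 m³/d × (1550 − 5.42) g/m³ = 1.64×10^6 g/d = 1637 kg/d.
Biomass synthesised: P_X = Y_obs × 1637 = 188.8 kg VSS/d.
R_O = Q·(S₀ − S) − 1.42·P_X = 1637 − 1.42 × 188.8 = 1369 kg O₂/d.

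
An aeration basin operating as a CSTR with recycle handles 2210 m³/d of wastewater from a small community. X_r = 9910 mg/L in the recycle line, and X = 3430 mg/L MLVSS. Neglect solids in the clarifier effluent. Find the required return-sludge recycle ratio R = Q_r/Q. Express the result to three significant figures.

R ≈ 0.529

R = Q_r/Q = X/(X_r − X) = 3430 / (9910 − 3430) = 0.5293.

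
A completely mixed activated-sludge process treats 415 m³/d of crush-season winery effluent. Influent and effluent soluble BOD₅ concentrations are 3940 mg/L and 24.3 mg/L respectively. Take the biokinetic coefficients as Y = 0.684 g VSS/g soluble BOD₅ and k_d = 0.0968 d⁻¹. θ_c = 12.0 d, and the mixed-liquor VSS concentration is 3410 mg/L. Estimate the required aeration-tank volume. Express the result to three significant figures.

V ≈ 1810 m³

From the SRT design equation V = Y Q (S₀−S) θ_c / [X (1 + k_d θ_c)] = 0.684 × 415 × (3940 − 24.3) × 12.0 / [3410 × (1 + 0.0968 × 12.0)] = 1.33×10^7 / 7371 = 1810 m³.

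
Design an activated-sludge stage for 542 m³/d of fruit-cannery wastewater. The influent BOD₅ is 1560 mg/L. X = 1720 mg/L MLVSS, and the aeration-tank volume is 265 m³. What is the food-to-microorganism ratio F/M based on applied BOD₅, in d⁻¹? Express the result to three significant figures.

F/M ≈ 1.86 d⁻¹

Food-to-microorganism ratio F/M = Q S₀ / (V X) = 542 × 1560 / (265.0 × 1720) = 1.855 d⁻¹.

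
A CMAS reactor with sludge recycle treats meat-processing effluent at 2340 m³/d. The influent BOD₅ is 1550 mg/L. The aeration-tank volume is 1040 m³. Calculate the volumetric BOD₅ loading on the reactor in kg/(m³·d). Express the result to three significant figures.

L_v = Q S₀ / V = 2340 × 1550 × 10⁻³ / 1040 = 3.487 kg/(m³·d).

L_v ≈ 3.49 kg BOD₅/(m³·d)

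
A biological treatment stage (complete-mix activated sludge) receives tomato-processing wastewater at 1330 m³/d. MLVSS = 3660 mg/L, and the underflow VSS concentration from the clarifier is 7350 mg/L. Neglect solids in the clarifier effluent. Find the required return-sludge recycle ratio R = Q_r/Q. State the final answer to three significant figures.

R ≈ 0.992

R = Q_r/Q = X/(X_r − X) = 3660 / (7350 − 3660) = 0.9919.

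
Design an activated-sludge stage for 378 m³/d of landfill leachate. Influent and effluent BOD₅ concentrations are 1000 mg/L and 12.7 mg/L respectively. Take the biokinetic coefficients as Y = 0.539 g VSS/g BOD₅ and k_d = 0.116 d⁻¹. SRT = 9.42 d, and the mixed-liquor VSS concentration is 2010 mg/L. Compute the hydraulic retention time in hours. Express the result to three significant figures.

Steady-state biomass mass balance: V·X·(1 + k_d·θ_c) = Y·Q·(S₀ − S)·θ_c, so V = 0.539 × 378 × (1000 − 12.7) × 9.42 / [2010 × (1 + 0.116 × 9.42)] = 1.89×10^6 / 4206 = 450.5 m³.
Hydraulic retention time τ = V/Q = 450.5 / 378 = 1.192 d = 28.60 h.

τ ≈ 28.6 h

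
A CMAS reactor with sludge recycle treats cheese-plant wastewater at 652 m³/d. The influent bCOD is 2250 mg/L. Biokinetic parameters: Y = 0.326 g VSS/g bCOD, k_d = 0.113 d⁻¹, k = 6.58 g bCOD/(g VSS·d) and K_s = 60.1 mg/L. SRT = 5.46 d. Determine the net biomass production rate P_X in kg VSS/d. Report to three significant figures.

Effluent substrate depends only on kinetics and SRT: S = K_s(1 + k_d θ_c) / [θ_c(Yk − k_d) − 1] = 60.1 × (1 + 0.113 × 5.46) / [5.46 × (0.326 × 6.58 − 0.113) − 1] = 97.18 / 10.10 = 9.626 mg/L.
The observed yield is Y_obs = Y/(1 + k_d·θ_c) = 0.326 / (1 + 0.113 × 5.46) = 0.326 / 1.617 = 0.2016 g VSS per g bCOD removed.
Mass of bCOD removed per day: Q(S₀ − S) = 652 × 2240 g/m³ = 1461 kg/d.
P_X = Y_obs · Q(S₀ − S) = 0.2016 × 1461 = 294.5 kg VSS/d.

P_X ≈ 294 kg VSS/d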